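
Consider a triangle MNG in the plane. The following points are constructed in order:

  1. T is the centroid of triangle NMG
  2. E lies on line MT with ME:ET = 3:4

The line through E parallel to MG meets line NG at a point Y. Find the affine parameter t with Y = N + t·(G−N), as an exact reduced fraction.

Assign M = (0, 0), N = (1, 0), G = (0, 1) — the answer is frame-independent, so this choice is without loss of generality.
1. T is the centroid of triangle NMG ⇒ T = (1/3, 1/3)
2. E lies on line MT with ME:ET = 3:4 ⇒ E = (1/7, 1/7)
through E parallel to MG: direction (0, 1); meets NG at Y = (1/7, 6/7)
Y = N + t·(G−N) with t = 6/7

t = 6/7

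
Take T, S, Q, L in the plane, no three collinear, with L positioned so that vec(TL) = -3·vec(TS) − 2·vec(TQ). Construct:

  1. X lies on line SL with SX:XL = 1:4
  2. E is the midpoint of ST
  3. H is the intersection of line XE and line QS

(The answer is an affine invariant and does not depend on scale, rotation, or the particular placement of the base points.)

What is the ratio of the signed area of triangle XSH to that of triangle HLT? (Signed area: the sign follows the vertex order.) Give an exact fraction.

Work in coordinates with T = (0, 0), S = (1, 0), Q = (0, 1), L = (-3, -2).
1. X lies on line SL with SX:XL = 1:4 ⇒ X = (1/5, -2/5)
2. E is the midpoint of ST ⇒ E = (1/2, 0)
3. H is the intersection of line XE and line QS ⇒ H = (5/7, 2/7)
2·[XSH] = 12/35, 2·[HLT] = -4/7
[XSH]:[HLT] = 12/35:-4/7 = -3/5

[XSH]:[HLT] = -3/5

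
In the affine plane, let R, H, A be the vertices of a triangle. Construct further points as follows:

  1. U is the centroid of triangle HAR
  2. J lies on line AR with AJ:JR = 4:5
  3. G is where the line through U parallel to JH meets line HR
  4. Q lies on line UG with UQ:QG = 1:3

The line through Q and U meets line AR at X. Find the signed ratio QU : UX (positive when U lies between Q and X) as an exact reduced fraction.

QU:UX = 9/20

Assign R = (0, 0), H = (1, 0), A = (0, 1) — the answer is frame-independent, so this choice is without loss of generality.
1. U is the centroid of triangle HAR ⇒ U = (1/3, 1/3)
2. J lies on line AR with AJ:JR = 4:5 ⇒ J = (0, 5/9)
3. G is where the line through U parallel to JH meets line HR ⇒ G = (14/15, 0)
4. Q lies on line UG with UQ:QG = 1:3 ⇒ Q = (29/60, 1/4)
line QU meets AR at X = (0, 14/27)
U = Q + t·(X−Q) with t = 9/29, so QU:UX = 9/29:20/29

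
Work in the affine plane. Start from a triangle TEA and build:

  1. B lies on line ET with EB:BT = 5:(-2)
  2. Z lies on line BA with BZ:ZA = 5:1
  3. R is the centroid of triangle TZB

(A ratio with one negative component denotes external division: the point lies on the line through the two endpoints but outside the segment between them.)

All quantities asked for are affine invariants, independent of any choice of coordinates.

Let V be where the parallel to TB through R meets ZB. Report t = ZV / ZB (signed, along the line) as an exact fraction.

Work in coordinates with T = (0, 0), E = (1, 0), A = (0, 1).
1. B lies on line ET with EB:BT = 5:(-2) ⇒ B = (-2/3, 0)
2. Z lies on line BA with BZ:ZA = 5:1 ⇒ Z = (-1/9, 5/6)
3. R is the centroid of triangle TZB ⇒ R = (-7/27, 5/18)
through R parallel to TB: direction (-2/3, 0); meets ZB at V = (-13/27, 5/18)
V = Z + t·(B−Z) with t = 2/3

t = 2/3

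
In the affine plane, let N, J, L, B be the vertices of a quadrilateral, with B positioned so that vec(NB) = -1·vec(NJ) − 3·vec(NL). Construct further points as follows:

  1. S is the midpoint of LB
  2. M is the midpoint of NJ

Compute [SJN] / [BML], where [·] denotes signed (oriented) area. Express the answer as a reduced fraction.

Work in coordinates with N = (0, 0), J = (1, 0), L = (0, 1), B = (-1, -3).
1. S is the midpoint of LB ⇒ S = (-1/2, -1)
2. M is the midpoint of NJ ⇒ M = (1/2, 0)
2·[SJN] = 1, 2·[BML] = 3
[SJN]:[BML] = 1:3 = 1/3

[SJN]:[BML] = 1/3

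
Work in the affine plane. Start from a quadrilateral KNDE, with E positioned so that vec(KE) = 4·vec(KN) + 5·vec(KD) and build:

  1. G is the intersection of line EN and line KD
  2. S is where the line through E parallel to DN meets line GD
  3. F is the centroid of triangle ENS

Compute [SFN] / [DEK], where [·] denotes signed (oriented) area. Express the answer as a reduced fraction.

[SFN]:[DEK] = 8/3

Set K = (0, 0), N = (1, 0), D = (0, 1), E = (4, 5); any affine frame gives the same invariant.
1. G is the intersection of line EN and line KD ⇒ G = (0, -5/3)
2. S is where the line through E parallel to DN meets line GD ⇒ S = (0, 9)
3. F is the centroid of triangle ENS ⇒ F = (5/3, 14/3)
2·[SFN] = -32/3, 2·[DEK] = -4
[SFN]:[DEK] = -32/3:-4 = 8/3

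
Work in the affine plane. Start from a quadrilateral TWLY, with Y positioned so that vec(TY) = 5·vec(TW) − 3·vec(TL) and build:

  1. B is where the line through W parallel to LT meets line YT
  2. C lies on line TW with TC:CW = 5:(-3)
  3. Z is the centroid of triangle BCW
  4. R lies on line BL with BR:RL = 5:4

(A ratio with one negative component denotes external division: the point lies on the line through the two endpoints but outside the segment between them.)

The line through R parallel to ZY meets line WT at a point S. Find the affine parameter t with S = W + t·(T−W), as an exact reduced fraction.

Assign T = (0, 0), W = (1, 0), L = (0, 1), Y = (5, -3) — the answer is frame-independent, so this choice is without loss of generality.
1. B is where the line through W parallel to LT meets line YT ⇒ B = (1, -3/5)
2. C lies on line TW with TC:CW = 5:(-3) ⇒ C = (5/2, 0)
3. Z is the centroid of triangle BCW ⇒ Z = (3/2, -1/5)
4. R lies on line BL with BR:RL = 5:4 ⇒ R = (4/9, 13/45)
through R parallel to ZY: direction (7/2, -14/5); meets WT at S = (29/36, 0)
S = W + t·(T−W) with t = 7/36

t = 7/36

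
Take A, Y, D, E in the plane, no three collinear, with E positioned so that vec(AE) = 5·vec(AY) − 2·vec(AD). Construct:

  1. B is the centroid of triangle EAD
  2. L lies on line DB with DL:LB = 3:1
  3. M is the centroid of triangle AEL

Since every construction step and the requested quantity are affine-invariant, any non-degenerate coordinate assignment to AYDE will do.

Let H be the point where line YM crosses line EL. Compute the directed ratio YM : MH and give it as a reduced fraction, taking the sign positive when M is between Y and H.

YM:MH = -2/5

Work in coordinates with A = (0, 0), Y = (1, 0), D = (0, 1), E = (5, -2).
1. B is the centroid of triangle EAD ⇒ B = (5/3, -1/3)
2. L lies on line DB with DL:LB = 3:1 ⇒ L = (5/4, 0)
3. M is the centroid of triangle AEL ⇒ M = (25/12, -2/3)
line YM meets EL at H = (-5/8, 1)
M = Y + t·(H−Y) with t = -2/3, so YM:MH = -2/3:5/3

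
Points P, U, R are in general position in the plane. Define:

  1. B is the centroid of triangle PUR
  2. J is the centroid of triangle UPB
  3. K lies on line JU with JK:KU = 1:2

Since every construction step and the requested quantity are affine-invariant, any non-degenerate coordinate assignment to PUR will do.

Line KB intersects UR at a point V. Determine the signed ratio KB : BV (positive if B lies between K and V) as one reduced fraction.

KB:BV = -1/9

Assign P = (0, 0), U = (1, 0), R = (0, 1) — the answer is frame-independent, so this choice is without loss of generality.
1. B is the centroid of triangle PUR ⇒ B = (1/3, 1/3)
2. J is the centroid of triangle UPB ⇒ J = (4/9, 1/9)
3. K lies on line JU with JK:KU = 1:2 ⇒ K = (17/27, 2/27)
line KB meets UR at V = (3, -2)
B = K + t·(V−K) with t = -1/8, so KB:BV = -1/8:9/8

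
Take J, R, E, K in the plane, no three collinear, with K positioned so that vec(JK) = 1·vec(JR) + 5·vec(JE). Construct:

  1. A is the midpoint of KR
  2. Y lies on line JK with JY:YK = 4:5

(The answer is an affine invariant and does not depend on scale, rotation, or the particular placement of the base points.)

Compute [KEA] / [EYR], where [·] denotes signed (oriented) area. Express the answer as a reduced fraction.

[KEA]:[EYR] = -3/2

Work in coordinates with J = (0, 0), R = (1, 0), E = (0, 1), K = (1, 5).
1. A is the midpoint of KR ⇒ A = (1, 5/2)
2. Y lies on line JK with JY:YK = 4:5 ⇒ Y = (4/9, 20/9)
2·[KEA] = 5/2, 2·[EYR] = -5/3
[KEA]:[EYR] = 5/2:-5/3 = -3/2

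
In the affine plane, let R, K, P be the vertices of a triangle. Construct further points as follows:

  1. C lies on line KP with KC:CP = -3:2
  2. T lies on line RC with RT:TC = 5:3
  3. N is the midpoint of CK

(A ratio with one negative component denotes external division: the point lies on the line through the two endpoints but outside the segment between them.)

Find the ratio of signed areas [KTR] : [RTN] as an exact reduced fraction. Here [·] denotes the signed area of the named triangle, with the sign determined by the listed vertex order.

[KTR]:[RTN] = -2

Work in coordinates with R = (0, 0), K = (1, 0), P = (0, 1).
1. C lies on line KP with KC:CP = -3:2 ⇒ C = (-2, 3)
2. T lies on line RC with RT:TC = 5:3 ⇒ T = (-5/4, 15/8)
3. N is the midpoint of CK ⇒ N = (-1/2, 3/2)
2·[KTR] = 15/8, 2·[RTN] = -15/16
[KTR]:[RTN] = 15/8:-15/16 = -2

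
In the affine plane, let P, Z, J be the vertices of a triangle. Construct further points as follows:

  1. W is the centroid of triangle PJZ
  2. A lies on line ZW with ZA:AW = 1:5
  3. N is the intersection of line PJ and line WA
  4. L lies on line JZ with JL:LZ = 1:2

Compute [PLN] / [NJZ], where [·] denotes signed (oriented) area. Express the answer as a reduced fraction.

[PLN]:[NJZ] = -1/3

Assign P = (0, 0), Z = (1, 0), J = (0, 1) — the answer is frame-independent, so this choice is without loss of generality.
1. W is the centroid of triangle PJZ ⇒ W = (1/3, 1/3)
2. A lies on line ZW with ZA:AW = 1:5 ⇒ A = (8/9, 1/18)
3. N is the intersection of line PJ and line WA ⇒ N = (0, 1/2)
4. L lies on line JZ with JL:LZ = 1:2 ⇒ L = (1/3, 2/3)
2·[PLN] = 1/6, 2·[NJZ] = -1/2
[PLN]:[NJZ] = 1/6:-1/2 = -1/3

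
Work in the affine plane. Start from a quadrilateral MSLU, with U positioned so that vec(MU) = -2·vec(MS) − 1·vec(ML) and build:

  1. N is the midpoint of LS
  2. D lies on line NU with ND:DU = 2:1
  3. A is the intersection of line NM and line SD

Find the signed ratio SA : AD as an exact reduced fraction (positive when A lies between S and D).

Set M = (0, 0), S = (1, 0), L = (0, 1), U = (-2, -1); any affine frame gives the same invariant.
1. N is the midpoint of LS ⇒ N = (1/2, 1/2)
2. D lies on line NU with ND:DU = 2:1 ⇒ D = (-7/6, -1/2)
3. A is the intersection of line NM and line SD ⇒ A = (-3/10, -3/10)
A = S + t·(D−S) with t = 3/5, so SA:AD = t:(1−t) = 3/5:2/5

SA:AD = 3/2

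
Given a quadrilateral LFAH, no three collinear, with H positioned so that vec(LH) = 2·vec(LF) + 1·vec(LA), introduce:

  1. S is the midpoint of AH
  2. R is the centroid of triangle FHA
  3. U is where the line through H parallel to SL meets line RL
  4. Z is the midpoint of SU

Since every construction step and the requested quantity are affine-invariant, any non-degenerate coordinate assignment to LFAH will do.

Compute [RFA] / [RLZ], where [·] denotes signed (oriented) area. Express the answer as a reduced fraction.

Set L = (0, 0), F = (1, 0), A = (0, 1), H = (2, 1); any affine frame gives the same invariant.
1. S is the midpoint of AH ⇒ S = (1, 1)
2. R is the centroid of triangle FHA ⇒ R = (1, 2/3)
3. U is where the line through H parallel to SL meets line RL ⇒ U = (3, 2)
4. Z is the midpoint of SU ⇒ Z = (2, 3/2)
2·[RFA] = -2/3, 2·[RLZ] = -1/6
[RFA]:[RLZ] = -2/3:-1/6 = 4

[RFA]:[RLZ] = 4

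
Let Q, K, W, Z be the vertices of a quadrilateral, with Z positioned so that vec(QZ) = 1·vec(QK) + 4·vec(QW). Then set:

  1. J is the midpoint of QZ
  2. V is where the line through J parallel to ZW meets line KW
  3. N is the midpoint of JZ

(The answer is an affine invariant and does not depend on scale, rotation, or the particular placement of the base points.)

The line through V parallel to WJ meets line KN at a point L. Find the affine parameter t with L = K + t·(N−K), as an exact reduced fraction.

Choose coordinates Q = (0, 0), K = (1, 0), W = (0, 1), Z = (1, 4).
1. J is the midpoint of QZ ⇒ J = (1/2, 2)
2. V is where the line through J parallel to ZW meets line KW ⇒ V = (1/8, 7/8)
3. N is the midpoint of JZ ⇒ N = (3/4, 3)
through V parallel to WJ: direction (1/2, 1); meets KN at L = (13/16, 9/4)
L = K + t·(N−K) with t = 3/4

t = 3/4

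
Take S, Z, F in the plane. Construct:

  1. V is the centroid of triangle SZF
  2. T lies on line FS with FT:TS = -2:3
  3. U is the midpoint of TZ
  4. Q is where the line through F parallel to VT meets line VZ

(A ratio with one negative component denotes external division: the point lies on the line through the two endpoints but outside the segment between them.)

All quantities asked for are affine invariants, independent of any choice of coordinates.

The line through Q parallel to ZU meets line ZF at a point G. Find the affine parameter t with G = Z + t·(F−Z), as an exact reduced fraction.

Choose coordinates S = (0, 0), Z = (1, 0), F = (0, 1).
1. V is the centroid of triangle SZF ⇒ V = (1/3, 1/3)
2. T lies on line FS with FT:TS = -2:3 ⇒ T = (0, 3)
3. U is the midpoint of TZ ⇒ U = (1/2, 3/2)
4. Q is where the line through F parallel to VT meets line VZ ⇒ Q = (1/15, 7/15)
through Q parallel to ZU: direction (-1/2, 3/2); meets ZF at G = (-1/6, 7/6)
G = Z + t·(F−Z) with t = 7/6

t = 7/6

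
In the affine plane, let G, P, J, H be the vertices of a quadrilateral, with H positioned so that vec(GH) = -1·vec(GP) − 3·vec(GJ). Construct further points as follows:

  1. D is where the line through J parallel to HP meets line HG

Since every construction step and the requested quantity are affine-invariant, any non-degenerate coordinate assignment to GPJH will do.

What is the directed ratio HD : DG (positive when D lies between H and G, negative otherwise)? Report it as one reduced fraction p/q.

HD:DG = -5/2

Assign G = (0, 0), P = (1, 0), J = (0, 1), H = (-1, -3) — the answer is frame-independent, so this choice is without loss of generality.
1. D is where the line through J parallel to HP meets line HG ⇒ D = (2/3, 2)
D = H + t·(G−H) with t = 5/3, so HD:DG = t:(1−t) = 5/3:-2/3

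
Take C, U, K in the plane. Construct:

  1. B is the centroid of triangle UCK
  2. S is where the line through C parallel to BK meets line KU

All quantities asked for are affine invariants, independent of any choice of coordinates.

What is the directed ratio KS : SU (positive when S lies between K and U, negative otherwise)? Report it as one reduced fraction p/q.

KS:SU = -1/2

Set C = (0, 0), U = (1, 0), K = (0, 1); any affine frame gives the same invariant.
1. B is the centroid of triangle UCK ⇒ B = (1/3, 1/3)
2. S is where the line through C parallel to BK meets line KU ⇒ S = (-1, 2)
S = K + t·(U−K) with t = -1, so KS:SU = t:(1−t) = -1:2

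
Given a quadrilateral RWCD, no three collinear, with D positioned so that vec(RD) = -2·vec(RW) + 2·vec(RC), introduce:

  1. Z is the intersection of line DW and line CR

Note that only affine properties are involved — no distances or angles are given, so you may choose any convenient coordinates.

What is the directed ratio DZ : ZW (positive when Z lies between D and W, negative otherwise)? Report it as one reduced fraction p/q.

DZ:ZW = 2

Choose coordinates R = (0, 0), W = (1, 0), C = (0, 1), D = (-2, 2).
1. Z is the intersection of line DW and line CR ⇒ Z = (0, 2/3)
Z = D + t·(W−D) with t = 2/3, so DZ:ZW = t:(1−t) = 2/3:1/3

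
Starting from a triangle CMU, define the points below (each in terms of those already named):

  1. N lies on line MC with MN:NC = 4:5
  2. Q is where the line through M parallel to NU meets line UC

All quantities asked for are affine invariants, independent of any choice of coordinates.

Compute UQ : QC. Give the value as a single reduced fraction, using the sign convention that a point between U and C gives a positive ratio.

Work in coordinates with C = (0, 0), M = (1, 0), U = (0, 1).
1. N lies on line MC with MN:NC = 4:5 ⇒ N = (5/9, 0)
2. Q is where the line through M parallel to NU meets line UC ⇒ Q = (0, 9/5)
Q = U + t·(C−U) with t = -4/5, so UQ:QC = t:(1−t) = -4/5:9/5

UQ:QC = -4/9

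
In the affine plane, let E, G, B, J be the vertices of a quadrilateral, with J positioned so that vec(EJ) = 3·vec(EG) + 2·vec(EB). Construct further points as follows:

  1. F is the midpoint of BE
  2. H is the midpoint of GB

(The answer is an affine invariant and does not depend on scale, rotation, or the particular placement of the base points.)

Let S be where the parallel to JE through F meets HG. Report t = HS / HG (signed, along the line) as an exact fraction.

t = -2/5

Set E = (0, 0), G = (1, 0), B = (0, 1), J = (3, 2); any affine frame gives the same invariant.
1. F is the midpoint of BE ⇒ F = (0, 1/2)
2. H is the midpoint of GB ⇒ H = (1/2, 1/2)
through F parallel to JE: direction (-3, -2); meets HG at S = (3/10, 7/10)
S = H + t·(G−H) with t = -2/5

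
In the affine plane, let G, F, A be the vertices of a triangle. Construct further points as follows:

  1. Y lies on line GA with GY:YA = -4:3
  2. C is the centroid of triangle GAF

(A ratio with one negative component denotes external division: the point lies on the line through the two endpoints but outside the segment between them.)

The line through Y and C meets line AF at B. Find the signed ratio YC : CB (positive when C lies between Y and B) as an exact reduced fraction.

YC:CB = -10

Set G = (0, 0), F = (1, 0), A = (0, 1); any affine frame gives the same invariant.
1. Y lies on line GA with GY:YA = -4:3 ⇒ Y = (0, 4)
2. C is the centroid of triangle GAF ⇒ C = (1/3, 1/3)
line YC meets AF at B = (3/10, 7/10)
C = Y + t·(B−Y) with t = 10/9, so YC:CB = 10/9:-1/9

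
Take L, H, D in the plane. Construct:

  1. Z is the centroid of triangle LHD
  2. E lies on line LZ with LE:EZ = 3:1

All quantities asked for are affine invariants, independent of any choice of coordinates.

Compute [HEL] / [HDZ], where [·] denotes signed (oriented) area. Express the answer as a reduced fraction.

Assign L = (0, 0), H = (1, 0), D = (0, 1) — the answer is frame-independent, so this choice is without loss of generality.
1. Z is the centroid of triangle LHD ⇒ Z = (1/3, 1/3)
2. E lies on line LZ with LE:EZ = 3:1 ⇒ E = (1/4, 1/4)
2·[HEL] = 1/4, 2·[HDZ] = 1/3
[HEL]:[HDZ] = 1/4:1/3 = 3/4

[HEL]:[HDZ] = 3/4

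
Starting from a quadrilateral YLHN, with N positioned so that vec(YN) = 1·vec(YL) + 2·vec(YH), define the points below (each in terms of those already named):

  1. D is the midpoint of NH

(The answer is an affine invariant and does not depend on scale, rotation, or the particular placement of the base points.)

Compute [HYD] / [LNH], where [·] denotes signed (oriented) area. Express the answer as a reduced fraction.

[HYD]:[LNH] = 1/4

Work in coordinates with Y = (0, 0), L = (1, 0), H = (0, 1), N = (1, 2).
1. D is the midpoint of NH ⇒ D = (1/2, 3/2)
2·[HYD] = 1/2, 2·[LNH] = 2
[HYD]:[LNH] = 1/2:2 = 1/4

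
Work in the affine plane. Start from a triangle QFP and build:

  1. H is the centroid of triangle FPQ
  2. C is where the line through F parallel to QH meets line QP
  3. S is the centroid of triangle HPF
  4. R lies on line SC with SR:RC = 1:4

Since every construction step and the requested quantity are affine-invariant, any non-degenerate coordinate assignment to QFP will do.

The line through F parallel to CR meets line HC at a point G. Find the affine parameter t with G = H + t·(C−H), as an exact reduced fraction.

Work in coordinates with Q = (0, 0), F = (1, 0), P = (0, 1).
1. H is the centroid of triangle FPQ ⇒ H = (1/3, 1/3)
2. C is where the line through F parallel to QH meets line QP ⇒ C = (0, -1)
3. S is the centroid of triangle HPF ⇒ S = (4/9, 4/9)
4. R lies on line SC with SR:RC = 1:4 ⇒ R = (16/45, 7/45)
through F parallel to CR: direction (16/45, 52/45); meets HC at G = (-3, -13)
G = H + t·(C−H) with t = 10

t = 10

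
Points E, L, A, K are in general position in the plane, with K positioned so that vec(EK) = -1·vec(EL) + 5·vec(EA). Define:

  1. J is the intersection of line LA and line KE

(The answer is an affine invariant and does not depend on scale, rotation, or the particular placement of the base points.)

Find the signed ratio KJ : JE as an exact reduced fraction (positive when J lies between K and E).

Set E = (0, 0), L = (1, 0), A = (0, 1), K = (-1, 5); any affine frame gives the same invariant.
1. J is the intersection of line LA and line KE ⇒ J = (-1/4, 5/4)
J = K + t·(E−K) with t = 3/4, so KJ:JE = t:(1−t) = 3/4:1/4

KJ:JE = 3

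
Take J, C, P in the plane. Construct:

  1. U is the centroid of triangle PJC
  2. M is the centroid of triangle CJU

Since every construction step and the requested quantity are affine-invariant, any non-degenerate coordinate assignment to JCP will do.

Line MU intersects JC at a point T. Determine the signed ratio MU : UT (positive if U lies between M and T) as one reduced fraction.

Choose coordinates J = (0, 0), C = (1, 0), P = (0, 1).
1. U is the centroid of triangle PJC ⇒ U = (1/3, 1/3)
2. M is the centroid of triangle CJU ⇒ M = (4/9, 1/9)
line MU meets JC at T = (1/2, 0)
U = M + t·(T−M) with t = -2, so MU:UT = -2:3

MU:UT = -2/3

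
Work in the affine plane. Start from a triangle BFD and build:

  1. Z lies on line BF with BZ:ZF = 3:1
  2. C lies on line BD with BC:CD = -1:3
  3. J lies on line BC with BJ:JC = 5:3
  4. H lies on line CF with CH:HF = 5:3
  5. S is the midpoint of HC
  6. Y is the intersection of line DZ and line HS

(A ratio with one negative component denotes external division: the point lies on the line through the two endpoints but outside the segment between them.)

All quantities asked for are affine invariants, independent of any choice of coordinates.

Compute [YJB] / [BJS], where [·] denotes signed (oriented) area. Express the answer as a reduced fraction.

Choose coordinates B = (0, 0), F = (1, 0), D = (0, 1).
1. Z lies on line BF with BZ:ZF = 3:1 ⇒ Z = (3/4, 0)
2. C lies on line BD with BC:CD = -1:3 ⇒ C = (0, -1/2)
3. J lies on line BC with BJ:JC = 5:3 ⇒ J = (0, -5/16)
4. H lies on line CF with CH:HF = 5:3 ⇒ H = (5/8, -3/16)
5. S is the midpoint of HC ⇒ S = (5/16, -11/32)
6. Y is the intersection of line DZ and line HS ⇒ Y = (9/11, -1/11)
2·[YJB] = -45/176, 2·[BJS] = 25/256
[YJB]:[BJS] = -45/176:25/256 = -144/55

[YJB]:[BJS] = -144/55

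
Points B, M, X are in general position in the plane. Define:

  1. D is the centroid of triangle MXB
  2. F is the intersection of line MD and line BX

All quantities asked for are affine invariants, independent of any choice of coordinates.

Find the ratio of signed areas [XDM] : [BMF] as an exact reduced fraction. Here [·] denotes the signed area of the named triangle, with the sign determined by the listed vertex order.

Assign B = (0, 0), M = (1, 0), X = (0, 1) — the answer is frame-independent, so this choice is without loss of generality.
1. D is the centroid of triangle MXB ⇒ D = (1/3, 1/3)
2. F is the intersection of line MD and line BX ⇒ F = (0, 1/2)
2·[XDM] = 1/3, 2·[BMF] = 1/2
[XDM]:[BMF] = 1/3:1/2 = 2/3

[XDM]:[BMF] = 2/3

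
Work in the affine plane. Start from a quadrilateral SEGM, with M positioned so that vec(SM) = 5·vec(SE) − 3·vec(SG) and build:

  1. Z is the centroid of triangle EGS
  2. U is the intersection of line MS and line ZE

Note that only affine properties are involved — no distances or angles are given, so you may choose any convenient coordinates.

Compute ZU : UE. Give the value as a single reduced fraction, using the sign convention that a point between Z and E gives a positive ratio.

Set S = (0, 0), E = (1, 0), G = (0, 1), M = (5, -3); any affine frame gives the same invariant.
1. Z is the centroid of triangle EGS ⇒ Z = (1/3, 1/3)
2. U is the intersection of line MS and line ZE ⇒ U = (-5, 3)
U = Z + t·(E−Z) with t = -8, so ZU:UE = t:(1−t) = -8:9

ZU:UE = -8/9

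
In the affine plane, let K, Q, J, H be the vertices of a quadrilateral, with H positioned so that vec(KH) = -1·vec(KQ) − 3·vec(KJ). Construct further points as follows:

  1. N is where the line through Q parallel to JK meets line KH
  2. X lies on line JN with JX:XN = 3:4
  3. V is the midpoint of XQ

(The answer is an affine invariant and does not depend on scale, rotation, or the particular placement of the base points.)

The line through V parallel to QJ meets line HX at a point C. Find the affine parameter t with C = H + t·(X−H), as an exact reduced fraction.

t = 79/88

Choose coordinates K = (0, 0), Q = (1, 0), J = (0, 1), H = (-1, -3).
1. N is where the line through Q parallel to JK meets line KH ⇒ N = (1, 3)
2. X lies on line JN with JX:XN = 3:4 ⇒ X = (3/7, 13/7)
3. V is the midpoint of XQ ⇒ V = (5/7, 13/14)
through V parallel to QJ: direction (-1, 1); meets HX at C = (87/308, 419/308)
C = H + t·(X−H) with t = 79/88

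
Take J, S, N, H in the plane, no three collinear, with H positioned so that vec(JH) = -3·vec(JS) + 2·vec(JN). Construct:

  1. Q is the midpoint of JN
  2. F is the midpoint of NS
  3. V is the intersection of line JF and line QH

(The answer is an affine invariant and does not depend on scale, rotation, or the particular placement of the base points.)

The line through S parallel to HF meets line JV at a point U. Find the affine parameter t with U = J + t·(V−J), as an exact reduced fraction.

Work in coordinates with J = (0, 0), S = (1, 0), N = (0, 1), H = (-3, 2).
1. Q is the midpoint of JN ⇒ Q = (0, 1/2)
2. F is the midpoint of NS ⇒ F = (1/2, 1/2)
3. V is the intersection of line JF and line QH ⇒ V = (1/3, 1/3)
through S parallel to HF: direction (7/2, -3/2); meets JV at U = (3/10, 3/10)
U = J + t·(V−J) with t = 9/10

t = 9/10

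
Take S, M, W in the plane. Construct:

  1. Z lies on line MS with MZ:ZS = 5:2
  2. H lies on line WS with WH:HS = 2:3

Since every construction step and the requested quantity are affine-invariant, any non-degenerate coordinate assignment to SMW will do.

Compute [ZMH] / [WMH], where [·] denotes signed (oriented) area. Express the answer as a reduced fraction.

Choose coordinates S = (0, 0), M = (1, 0), W = (0, 1).
1. Z lies on line MS with MZ:ZS = 5:2 ⇒ Z = (2/7, 0)
2. H lies on line WS with WH:HS = 2:3 ⇒ H = (0, 3/5)
2·[ZMH] = 3/7, 2·[WMH] = -2/5
[ZMH]:[WMH] = 3/7:-2/5 = -15/14

[ZMH]:[WMH] = -15/14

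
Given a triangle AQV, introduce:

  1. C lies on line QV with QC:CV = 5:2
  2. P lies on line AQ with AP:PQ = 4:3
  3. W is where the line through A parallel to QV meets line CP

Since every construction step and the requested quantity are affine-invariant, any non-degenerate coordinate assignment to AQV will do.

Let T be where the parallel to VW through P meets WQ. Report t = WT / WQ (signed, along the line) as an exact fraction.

t = 8/49

Work in coordinates with A = (0, 0), Q = (1, 0), V = (0, 1).
1. C lies on line QV with QC:CV = 5:2 ⇒ C = (2/7, 5/7)
2. P lies on line AQ with AP:PQ = 4:3 ⇒ P = (4/7, 0)
3. W is where the line through A parallel to QV meets line CP ⇒ W = (20/21, -20/21)
through P parallel to VW: direction (20/21, -41/21); meets WQ at T = (988/1029, -820/1029)
T = W + t·(Q−W) with t = 8/49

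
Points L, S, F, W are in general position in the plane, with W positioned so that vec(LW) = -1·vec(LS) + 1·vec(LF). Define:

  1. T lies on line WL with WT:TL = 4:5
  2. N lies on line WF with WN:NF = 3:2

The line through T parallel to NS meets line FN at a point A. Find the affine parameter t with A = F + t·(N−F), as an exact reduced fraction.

t = 53/18

Choose coordinates L = (0, 0), S = (1, 0), F = (0, 1), W = (-1, 1).
1. T lies on line WL with WT:TL = 4:5 ⇒ T = (-5/9, 5/9)
2. N lies on line WF with WN:NF = 3:2 ⇒ N = (-2/5, 1)
through T parallel to NS: direction (7/5, -1); meets FN at A = (-53/45, 1)
A = F + t·(N−F) with t = 53/18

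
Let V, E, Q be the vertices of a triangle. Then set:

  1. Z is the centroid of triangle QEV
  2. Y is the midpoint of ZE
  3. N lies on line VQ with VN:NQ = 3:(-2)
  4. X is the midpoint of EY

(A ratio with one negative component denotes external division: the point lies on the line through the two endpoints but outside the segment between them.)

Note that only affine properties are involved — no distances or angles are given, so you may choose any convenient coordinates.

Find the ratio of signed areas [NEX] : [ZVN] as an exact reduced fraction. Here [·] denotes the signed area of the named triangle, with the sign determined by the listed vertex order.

[NEX]:[ZVN] = 5/12

Set V = (0, 0), E = (1, 0), Q = (0, 1); any affine frame gives the same invariant.
1. Z is the centroid of triangle QEV ⇒ Z = (1/3, 1/3)
2. Y is the midpoint of ZE ⇒ Y = (2/3, 1/6)
3. N lies on line VQ with VN:NQ = 3:(-2) ⇒ N = (0, 3)
4. X is the midpoint of EY ⇒ X = (5/6, 1/12)
2·[NEX] = -5/12, 2·[ZVN] = -1
[NEX]:[ZVN] = -5/12:-1 = 5/12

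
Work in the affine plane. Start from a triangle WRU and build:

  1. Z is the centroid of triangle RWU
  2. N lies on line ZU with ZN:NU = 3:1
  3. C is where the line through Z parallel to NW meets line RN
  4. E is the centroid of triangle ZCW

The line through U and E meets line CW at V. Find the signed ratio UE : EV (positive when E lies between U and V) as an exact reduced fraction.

UE:EV = -46/3

Assign W = (0, 0), R = (1, 0), U = (0, 1) — the answer is frame-independent, so this choice is without loss of generality.
1. Z is the centroid of triangle RWU ⇒ Z = (1/3, 1/3)
2. N lies on line ZU with ZN:NU = 3:1 ⇒ N = (1/12, 5/6)
3. C is where the line through Z parallel to NW meets line RN ⇒ C = (43/120, 7/12)
4. E is the centroid of triangle ZCW ⇒ E = (83/360, 11/36)
line UE meets CW at V = (3569/16560, 581/1656)
E = U + t·(V−U) with t = 46/43, so UE:EV = 46/43:-3/43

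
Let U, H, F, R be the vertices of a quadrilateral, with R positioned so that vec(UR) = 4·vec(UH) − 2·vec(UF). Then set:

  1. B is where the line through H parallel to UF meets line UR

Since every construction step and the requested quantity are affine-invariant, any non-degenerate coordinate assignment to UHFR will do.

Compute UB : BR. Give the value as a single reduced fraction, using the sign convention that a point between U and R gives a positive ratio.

UB:BR = 1/3

Set U = (0, 0), H = (1, 0), F = (0, 1), R = (4, -2); any affine frame gives the same invariant.
1. B is where the line through H parallel to UF meets line UR ⇒ B = (1, -1/2)
B = U + t·(R−U) with t = 1/4, so UB:BR = t:(1−t) = 1/4:3/4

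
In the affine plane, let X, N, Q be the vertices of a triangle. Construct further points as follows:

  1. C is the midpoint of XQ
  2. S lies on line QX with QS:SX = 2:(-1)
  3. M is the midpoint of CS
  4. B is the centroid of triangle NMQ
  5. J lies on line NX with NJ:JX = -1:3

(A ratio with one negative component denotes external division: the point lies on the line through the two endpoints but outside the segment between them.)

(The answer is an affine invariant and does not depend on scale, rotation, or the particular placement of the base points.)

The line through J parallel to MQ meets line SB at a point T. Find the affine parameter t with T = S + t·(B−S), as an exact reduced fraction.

t = 9/2

Work in coordinates with X = (0, 0), N = (1, 0), Q = (0, 1).
1. C is the midpoint of XQ ⇒ C = (0, 1/2)
2. S lies on line QX with QS:SX = 2:(-1) ⇒ S = (0, -1)
3. M is the midpoint of CS ⇒ M = (0, -1/4)
4. B is the centroid of triangle NMQ ⇒ B = (1/3, 1/4)
5. J lies on line NX with NJ:JX = -1:3 ⇒ J = (3/2, 0)
through J parallel to MQ: direction (0, 5/4); meets SB at T = (3/2, 37/8)
T = S + t·(B−S) with t = 9/2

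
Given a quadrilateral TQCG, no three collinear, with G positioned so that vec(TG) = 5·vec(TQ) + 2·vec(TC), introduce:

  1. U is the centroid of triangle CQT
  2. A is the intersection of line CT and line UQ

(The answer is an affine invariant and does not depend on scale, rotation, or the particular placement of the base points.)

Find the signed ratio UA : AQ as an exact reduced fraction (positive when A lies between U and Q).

UA:AQ = -1/3

Choose coordinates T = (0, 0), Q = (1, 0), C = (0, 1), G = (5, 2).
1. U is the centroid of triangle CQT ⇒ U = (1/3, 1/3)
2. A is the intersection of line CT and line UQ ⇒ A = (0, 1/2)
A = U + t·(Q−U) with t = -1/2, so UA:AQ = t:(1−t) = -1/2:3/2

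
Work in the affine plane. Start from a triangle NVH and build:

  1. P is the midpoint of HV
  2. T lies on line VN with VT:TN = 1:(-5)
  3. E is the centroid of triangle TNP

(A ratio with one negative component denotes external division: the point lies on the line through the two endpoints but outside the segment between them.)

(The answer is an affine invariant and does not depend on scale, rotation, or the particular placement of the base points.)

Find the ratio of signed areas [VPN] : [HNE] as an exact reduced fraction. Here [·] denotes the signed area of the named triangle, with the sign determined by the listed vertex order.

Work in coordinates with N = (0, 0), V = (1, 0), H = (0, 1).
1. P is the midpoint of HV ⇒ P = (1/2, 1/2)
2. T lies on line VN with VT:TN = 1:(-5) ⇒ T = (5/4, 0)
3. E is the centroid of triangle TNP ⇒ E = (7/12, 1/6)
2·[VPN] = 1/2, 2·[HNE] = 7/12
[VPN]:[HNE] = 1/2:7/12 = 6/7

[VPN]:[HNE] = 6/7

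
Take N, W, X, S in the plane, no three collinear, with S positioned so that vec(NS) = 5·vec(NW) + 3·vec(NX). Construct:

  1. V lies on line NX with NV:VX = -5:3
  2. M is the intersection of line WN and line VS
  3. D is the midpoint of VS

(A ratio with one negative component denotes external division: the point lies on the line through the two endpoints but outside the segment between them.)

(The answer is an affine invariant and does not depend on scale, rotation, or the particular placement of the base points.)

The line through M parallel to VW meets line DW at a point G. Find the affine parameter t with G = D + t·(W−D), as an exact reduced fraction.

Set N = (0, 0), W = (1, 0), X = (0, 1), S = (5, 3); any affine frame gives the same invariant.
1. V lies on line NX with NV:VX = -5:3 ⇒ V = (0, 5/2)
2. M is the intersection of line WN and line VS ⇒ M = (-25, 0)
3. D is the midpoint of VS ⇒ D = (5/2, 11/4)
through M parallel to VW: direction (1, -5/2); meets DW at G = (-14, -55/2)
G = D + t·(W−D) with t = 11

t = 11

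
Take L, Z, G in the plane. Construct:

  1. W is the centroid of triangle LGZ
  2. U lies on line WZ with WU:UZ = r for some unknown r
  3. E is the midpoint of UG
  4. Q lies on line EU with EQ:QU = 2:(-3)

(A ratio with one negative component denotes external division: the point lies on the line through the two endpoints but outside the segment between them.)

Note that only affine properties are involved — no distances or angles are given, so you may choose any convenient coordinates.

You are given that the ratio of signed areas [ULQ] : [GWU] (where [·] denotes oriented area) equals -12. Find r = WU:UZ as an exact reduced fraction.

r = 1/5

Choose coordinates L = (0, 0), Z = (1, 0), G = (0, 1).
1. W is the centroid of triangle LGZ ⇒ W = (1/3, 1/3)
2. With WU:UZ = r, write λ = r/(r+1) so U = W + λ·(Z−W); U is affine-linear in λ
3. E is the midpoint of UG ⇒ E is an affine combination of earlier points and hence also affine-linear in λ
4. Q lies on line EU with EQ:QU = 2:(-3) ⇒ Q is an affine combination of earlier points and hence also affine-linear in λ
Every point depending on U is an affine combination of U and λ-independent points, so each such coordinate is linear in λ; the λ² term in each signed area is a multiple of (Z−W)×(Z−W) = 0, so 2·[ULQ] and 2·[GWU] are each linear in λ. Evaluating at λ=0 and λ=1:
  2·[ULQ] = −λ − 1/2,   2·[GWU] = 1/3·λ
So [ULQ]:[GWU] = (−λ − 1/2) / (1/3·λ). Setting this equal to -12:
  −λ − 1/2 = -12·(1/3·λ)  ⇒  λ = 1/6
Then r = λ/(1−λ) = (1/6)/(5/6) = 1/5. Check: with r = 1/5, U = (4/9, 5/18) and [ULQ]:[GWU] = -12 as required.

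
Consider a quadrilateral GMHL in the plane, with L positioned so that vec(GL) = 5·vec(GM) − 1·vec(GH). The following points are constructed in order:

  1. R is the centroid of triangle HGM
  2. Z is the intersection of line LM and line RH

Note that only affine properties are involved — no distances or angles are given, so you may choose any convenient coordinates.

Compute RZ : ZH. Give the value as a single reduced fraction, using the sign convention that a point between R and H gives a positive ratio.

Work in coordinates with G = (0, 0), M = (1, 0), H = (0, 1), L = (5, -1).
1. R is the centroid of triangle HGM ⇒ R = (1/3, 1/3)
2. Z is the intersection of line LM and line RH ⇒ Z = (3/7, 1/7)
Z = R + t·(H−R) with t = -2/7, so RZ:ZH = t:(1−t) = -2/7:9/7

RZ:ZH = -2/9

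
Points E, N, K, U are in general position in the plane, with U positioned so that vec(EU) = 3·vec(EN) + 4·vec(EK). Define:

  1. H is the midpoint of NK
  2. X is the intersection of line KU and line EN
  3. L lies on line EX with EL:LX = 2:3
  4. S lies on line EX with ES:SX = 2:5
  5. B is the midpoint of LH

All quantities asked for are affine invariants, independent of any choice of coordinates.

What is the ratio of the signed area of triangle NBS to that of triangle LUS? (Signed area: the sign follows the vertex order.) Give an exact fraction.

[NBS]:[LUS] = -45/64

Set E = (0, 0), N = (1, 0), K = (0, 1), U = (3, 4); any affine frame gives the same invariant.
1. H is the midpoint of NK ⇒ H = (1/2, 1/2)
2. X is the intersection of line KU and line EN ⇒ X = (-1, 0)
3. L lies on line EX with EL:LX = 2:3 ⇒ L = (-2/5, 0)
4. S lies on line EX with ES:SX = 2:5 ⇒ S = (-2/7, 0)
5. B is the midpoint of LH ⇒ B = (1/20, 1/4)
2·[NBS] = 9/28, 2·[LUS] = -16/35
[NBS]:[LUS] = 9/28:-16/35 = -45/64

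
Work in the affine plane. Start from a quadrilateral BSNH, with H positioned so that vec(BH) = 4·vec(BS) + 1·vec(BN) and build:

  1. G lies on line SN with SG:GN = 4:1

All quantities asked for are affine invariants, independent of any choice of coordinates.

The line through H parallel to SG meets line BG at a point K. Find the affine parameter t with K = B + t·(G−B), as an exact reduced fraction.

t = 5

Set B = (0, 0), S = (1, 0), N = (0, 1), H = (4, 1); any affine frame gives the same invariant.
1. G lies on line SN with SG:GN = 4:1 ⇒ G = (1/5, 4/5)
through H parallel to SG: direction (-4/5, 4/5); meets BG at K = (1, 4)
K = B + t·(G−B) with t = 5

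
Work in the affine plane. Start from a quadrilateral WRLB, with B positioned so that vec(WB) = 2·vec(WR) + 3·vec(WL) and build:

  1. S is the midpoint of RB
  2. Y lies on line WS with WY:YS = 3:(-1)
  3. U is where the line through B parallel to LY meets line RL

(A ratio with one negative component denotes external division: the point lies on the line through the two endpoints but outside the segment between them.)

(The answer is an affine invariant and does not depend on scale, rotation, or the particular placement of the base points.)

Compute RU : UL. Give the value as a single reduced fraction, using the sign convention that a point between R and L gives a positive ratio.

Choose coordinates W = (0, 0), R = (1, 0), L = (0, 1), B = (2, 3).
1. S is the midpoint of RB ⇒ S = (3/2, 3/2)
2. Y lies on line WS with WY:YS = 3:(-1) ⇒ Y = (9/4, 9/4)
3. U is where the line through B parallel to LY meets line RL ⇒ U = (-4/7, 11/7)
U = R + t·(L−R) with t = 11/7, so RU:UL = t:(1−t) = 11/7:-4/7

RU:UL = -11/4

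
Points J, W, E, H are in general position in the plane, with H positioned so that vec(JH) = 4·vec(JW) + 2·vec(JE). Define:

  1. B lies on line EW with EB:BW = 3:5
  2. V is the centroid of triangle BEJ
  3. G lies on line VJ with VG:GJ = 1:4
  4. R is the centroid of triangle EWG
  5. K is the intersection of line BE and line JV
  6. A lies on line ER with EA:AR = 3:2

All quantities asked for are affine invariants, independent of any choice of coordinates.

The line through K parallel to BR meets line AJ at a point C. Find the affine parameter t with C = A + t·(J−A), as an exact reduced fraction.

t = 7/32

Work in coordinates with J = (0, 0), W = (1, 0), E = (0, 1), H = (4, 2).
1. B lies on line EW with EB:BW = 3:5 ⇒ B = (3/8, 5/8)
2. V is the centroid of triangle BEJ ⇒ V = (1/8, 13/24)
3. G lies on line VJ with VG:GJ = 1:4 ⇒ G = (1/10, 13/30)
4. R is the centroid of triangle EWG ⇒ R = (11/30, 43/90)
5. K is the intersection of line BE and line JV ⇒ K = (3/16, 13/16)
6. A lies on line ER with EA:AR = 3:2 ⇒ A = (11/50, 103/150)
through K parallel to BR: direction (-1/120, -53/360); meets AJ at C = (11/64, 103/192)
C = A + t·(J−A) with t = 7/32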